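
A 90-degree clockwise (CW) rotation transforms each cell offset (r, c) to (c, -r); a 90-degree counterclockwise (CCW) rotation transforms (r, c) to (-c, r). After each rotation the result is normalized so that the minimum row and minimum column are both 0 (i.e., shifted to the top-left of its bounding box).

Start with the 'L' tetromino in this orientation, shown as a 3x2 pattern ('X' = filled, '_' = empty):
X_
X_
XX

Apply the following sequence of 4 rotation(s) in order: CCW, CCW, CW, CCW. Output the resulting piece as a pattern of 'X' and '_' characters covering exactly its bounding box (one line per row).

Start:
X_
X_
XX
After rotation 1 (CCW):
__X
XXX
After rotation 2 (CCW):
XX
_X
_X
After rotation 3 (CW):
__X
XXX
After rotation 4 (CCW):
XX
_X
_X

Answer: XX
_X
_X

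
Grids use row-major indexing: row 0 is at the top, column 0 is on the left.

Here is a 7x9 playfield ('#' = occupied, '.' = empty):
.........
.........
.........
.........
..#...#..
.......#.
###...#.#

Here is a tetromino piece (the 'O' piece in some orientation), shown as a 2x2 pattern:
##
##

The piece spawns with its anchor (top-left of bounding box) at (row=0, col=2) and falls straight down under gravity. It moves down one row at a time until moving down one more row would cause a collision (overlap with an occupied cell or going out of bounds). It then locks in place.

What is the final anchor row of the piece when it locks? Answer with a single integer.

Spawn at (row=0, col=2). Try each row:
  row 0: fits
  row 1: fits
  row 2: fits
  row 3: blocked -> lock at row 2

Answer: 2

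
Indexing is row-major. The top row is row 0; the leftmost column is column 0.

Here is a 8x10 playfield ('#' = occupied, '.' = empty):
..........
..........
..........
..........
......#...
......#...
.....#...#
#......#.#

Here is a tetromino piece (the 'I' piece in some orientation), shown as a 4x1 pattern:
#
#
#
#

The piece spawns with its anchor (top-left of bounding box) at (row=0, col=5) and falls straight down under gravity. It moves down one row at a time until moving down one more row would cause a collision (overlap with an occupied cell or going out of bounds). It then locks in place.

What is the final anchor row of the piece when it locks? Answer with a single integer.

Answer: 2

Derivation:
Spawn at (row=0, col=5). Try each row:
  row 0: fits
  row 1: fits
  row 2: fits
  row 3: blocked -> lock at row 2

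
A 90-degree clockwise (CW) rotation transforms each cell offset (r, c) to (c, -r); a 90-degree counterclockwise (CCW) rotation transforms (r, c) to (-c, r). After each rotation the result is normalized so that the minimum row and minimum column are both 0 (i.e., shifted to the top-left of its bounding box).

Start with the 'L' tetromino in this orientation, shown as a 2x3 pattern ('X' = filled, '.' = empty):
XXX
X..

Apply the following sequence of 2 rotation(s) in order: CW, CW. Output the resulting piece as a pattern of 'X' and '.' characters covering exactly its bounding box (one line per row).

Start:
XXX
X..
After rotation 1 (CW):
XX
.X
.X
After rotation 2 (CW):
..X
XXX

Answer: ..X
XXX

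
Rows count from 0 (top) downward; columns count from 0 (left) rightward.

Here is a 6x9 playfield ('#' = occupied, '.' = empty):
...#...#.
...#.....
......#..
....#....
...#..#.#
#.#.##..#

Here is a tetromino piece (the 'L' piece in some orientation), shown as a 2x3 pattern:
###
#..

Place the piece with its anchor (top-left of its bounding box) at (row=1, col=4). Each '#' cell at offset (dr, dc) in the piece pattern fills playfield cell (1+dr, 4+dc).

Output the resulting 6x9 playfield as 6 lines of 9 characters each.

Answer: ...#...#.
...####..
....#.#..
....#....
...#..#.#
#.#.##..#

Derivation:
Fill (1+0,4+0) = (1,4)
Fill (1+0,4+1) = (1,5)
Fill (1+0,4+2) = (1,6)
Fill (1+1,4+0) = (2,4)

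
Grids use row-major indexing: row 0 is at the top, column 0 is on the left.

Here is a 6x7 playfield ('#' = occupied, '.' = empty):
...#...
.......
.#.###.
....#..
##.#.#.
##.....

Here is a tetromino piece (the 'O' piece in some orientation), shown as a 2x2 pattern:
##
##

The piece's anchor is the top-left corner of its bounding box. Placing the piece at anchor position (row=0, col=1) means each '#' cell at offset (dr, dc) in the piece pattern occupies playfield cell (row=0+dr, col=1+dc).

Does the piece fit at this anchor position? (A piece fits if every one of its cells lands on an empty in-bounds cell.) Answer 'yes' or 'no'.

Answer: yes

Derivation:
Check each piece cell at anchor (0, 1):
  offset (0,0) -> (0,1): empty -> OK
  offset (0,1) -> (0,2): empty -> OK
  offset (1,0) -> (1,1): empty -> OK
  offset (1,1) -> (1,2): empty -> OK
All cells valid: yes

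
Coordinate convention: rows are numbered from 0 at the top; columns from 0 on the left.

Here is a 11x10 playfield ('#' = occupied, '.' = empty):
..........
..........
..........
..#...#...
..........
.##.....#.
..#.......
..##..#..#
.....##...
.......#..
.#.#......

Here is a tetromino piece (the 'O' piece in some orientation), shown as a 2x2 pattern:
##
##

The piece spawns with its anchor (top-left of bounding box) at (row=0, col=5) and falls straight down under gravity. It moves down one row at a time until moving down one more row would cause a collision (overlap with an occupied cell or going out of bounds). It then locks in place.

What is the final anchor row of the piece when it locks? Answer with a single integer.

Answer: 1

Derivation:
Spawn at (row=0, col=5). Try each row:
  row 0: fits
  row 1: fits
  row 2: blocked -> lock at row 1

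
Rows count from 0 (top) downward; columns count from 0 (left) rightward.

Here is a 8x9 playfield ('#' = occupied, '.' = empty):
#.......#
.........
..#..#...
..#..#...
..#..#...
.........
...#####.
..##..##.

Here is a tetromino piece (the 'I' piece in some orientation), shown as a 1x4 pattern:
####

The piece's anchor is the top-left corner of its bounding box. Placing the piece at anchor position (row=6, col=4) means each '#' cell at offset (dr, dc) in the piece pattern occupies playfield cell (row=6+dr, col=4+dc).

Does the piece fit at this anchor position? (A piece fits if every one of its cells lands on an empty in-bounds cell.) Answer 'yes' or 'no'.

Check each piece cell at anchor (6, 4):
  offset (0,0) -> (6,4): occupied ('#') -> FAIL
  offset (0,1) -> (6,5): occupied ('#') -> FAIL
  offset (0,2) -> (6,6): occupied ('#') -> FAIL
  offset (0,3) -> (6,7): occupied ('#') -> FAIL
All cells valid: no

Answer: no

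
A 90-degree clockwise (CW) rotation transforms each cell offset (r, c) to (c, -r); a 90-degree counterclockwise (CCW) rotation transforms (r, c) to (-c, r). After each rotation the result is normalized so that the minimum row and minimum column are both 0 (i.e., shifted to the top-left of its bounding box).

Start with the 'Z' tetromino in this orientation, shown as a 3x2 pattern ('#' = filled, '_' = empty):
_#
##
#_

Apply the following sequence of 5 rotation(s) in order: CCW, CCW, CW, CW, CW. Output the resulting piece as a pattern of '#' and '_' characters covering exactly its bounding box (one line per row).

Start:
_#
##
#_
After rotation 1 (CCW):
##_
_##
After rotation 2 (CCW):
_#
##
#_
After rotation 3 (CW):
##_
_##
After rotation 4 (CW):
_#
##
#_
After rotation 5 (CW):
##_
_##

Answer: ##_
_##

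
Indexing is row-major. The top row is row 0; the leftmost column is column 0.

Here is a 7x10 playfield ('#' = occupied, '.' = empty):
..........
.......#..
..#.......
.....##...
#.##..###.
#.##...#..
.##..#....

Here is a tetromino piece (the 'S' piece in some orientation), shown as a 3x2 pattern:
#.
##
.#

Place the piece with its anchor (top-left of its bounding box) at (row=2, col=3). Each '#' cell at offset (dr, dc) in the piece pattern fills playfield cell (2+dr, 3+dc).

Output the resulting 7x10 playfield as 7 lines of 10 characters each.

Answer: ..........
.......#..
..##......
...####...
#.###.###.
#.##...#..
.##..#....

Derivation:
Fill (2+0,3+0) = (2,3)
Fill (2+1,3+0) = (3,3)
Fill (2+1,3+1) = (3,4)
Fill (2+2,3+1) = (4,4)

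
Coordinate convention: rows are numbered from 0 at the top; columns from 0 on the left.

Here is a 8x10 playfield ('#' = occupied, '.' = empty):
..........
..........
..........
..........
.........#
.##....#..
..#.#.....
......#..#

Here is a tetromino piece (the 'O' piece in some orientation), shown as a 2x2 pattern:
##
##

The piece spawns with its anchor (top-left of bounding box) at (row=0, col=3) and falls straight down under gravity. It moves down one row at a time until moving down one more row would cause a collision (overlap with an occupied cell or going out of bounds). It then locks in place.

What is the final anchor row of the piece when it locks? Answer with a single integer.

Answer: 4

Derivation:
Spawn at (row=0, col=3). Try each row:
  row 0: fits
  row 1: fits
  row 2: fits
  row 3: fits
  row 4: fits
  row 5: blocked -> lock at row 4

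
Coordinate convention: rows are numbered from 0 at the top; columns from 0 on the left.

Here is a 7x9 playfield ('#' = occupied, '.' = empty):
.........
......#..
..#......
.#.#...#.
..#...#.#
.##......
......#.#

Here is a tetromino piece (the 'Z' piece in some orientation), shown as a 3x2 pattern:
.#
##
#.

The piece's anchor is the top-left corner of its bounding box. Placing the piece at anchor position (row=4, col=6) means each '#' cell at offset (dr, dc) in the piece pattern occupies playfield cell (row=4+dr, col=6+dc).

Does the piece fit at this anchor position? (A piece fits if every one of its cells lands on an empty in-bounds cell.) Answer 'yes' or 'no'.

Check each piece cell at anchor (4, 6):
  offset (0,1) -> (4,7): empty -> OK
  offset (1,0) -> (5,6): empty -> OK
  offset (1,1) -> (5,7): empty -> OK
  offset (2,0) -> (6,6): occupied ('#') -> FAIL
All cells valid: no

Answer: no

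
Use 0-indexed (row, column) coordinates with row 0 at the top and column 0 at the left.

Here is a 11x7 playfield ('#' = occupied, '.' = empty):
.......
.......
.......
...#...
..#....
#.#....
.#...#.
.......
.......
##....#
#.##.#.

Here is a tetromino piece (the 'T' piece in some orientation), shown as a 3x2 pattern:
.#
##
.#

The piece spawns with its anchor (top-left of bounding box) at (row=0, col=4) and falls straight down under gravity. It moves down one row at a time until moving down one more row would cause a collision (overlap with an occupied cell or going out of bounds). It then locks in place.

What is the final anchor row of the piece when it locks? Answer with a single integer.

Answer: 3

Derivation:
Spawn at (row=0, col=4). Try each row:
  row 0: fits
  row 1: fits
  row 2: fits
  row 3: fits
  row 4: blocked -> lock at row 3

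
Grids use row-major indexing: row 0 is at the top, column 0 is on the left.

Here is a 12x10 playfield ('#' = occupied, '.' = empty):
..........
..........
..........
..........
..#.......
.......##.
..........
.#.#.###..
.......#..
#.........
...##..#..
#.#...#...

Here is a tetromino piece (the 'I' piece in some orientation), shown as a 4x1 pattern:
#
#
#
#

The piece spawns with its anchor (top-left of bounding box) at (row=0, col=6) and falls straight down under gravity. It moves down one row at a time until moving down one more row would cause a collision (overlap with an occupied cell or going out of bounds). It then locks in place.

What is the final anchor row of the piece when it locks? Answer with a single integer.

Answer: 3

Derivation:
Spawn at (row=0, col=6). Try each row:
  row 0: fits
  row 1: fits
  row 2: fits
  row 3: fits
  row 4: blocked -> lock at row 3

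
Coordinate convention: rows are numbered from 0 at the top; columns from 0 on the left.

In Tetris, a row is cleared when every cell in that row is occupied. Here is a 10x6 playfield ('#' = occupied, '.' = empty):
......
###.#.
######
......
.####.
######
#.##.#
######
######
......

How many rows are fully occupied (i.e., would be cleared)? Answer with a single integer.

Answer: 4

Derivation:
Check each row:
  row 0: 6 empty cells -> not full
  row 1: 2 empty cells -> not full
  row 2: 0 empty cells -> FULL (clear)
  row 3: 6 empty cells -> not full
  row 4: 2 empty cells -> not full
  row 5: 0 empty cells -> FULL (clear)
  row 6: 2 empty cells -> not full
  row 7: 0 empty cells -> FULL (clear)
  row 8: 0 empty cells -> FULL (clear)
  row 9: 6 empty cells -> not full
Total rows cleared: 4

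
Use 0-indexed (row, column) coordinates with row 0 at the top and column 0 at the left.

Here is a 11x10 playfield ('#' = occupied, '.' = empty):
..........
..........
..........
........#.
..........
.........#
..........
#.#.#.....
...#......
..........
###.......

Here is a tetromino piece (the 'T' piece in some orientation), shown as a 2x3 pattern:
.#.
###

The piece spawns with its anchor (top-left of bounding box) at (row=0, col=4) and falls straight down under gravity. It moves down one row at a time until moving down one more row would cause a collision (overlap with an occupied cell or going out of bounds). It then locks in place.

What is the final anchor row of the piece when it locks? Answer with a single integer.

Answer: 5

Derivation:
Spawn at (row=0, col=4). Try each row:
  row 0: fits
  row 1: fits
  row 2: fits
  row 3: fits
  row 4: fits
  row 5: fits
  row 6: blocked -> lock at row 5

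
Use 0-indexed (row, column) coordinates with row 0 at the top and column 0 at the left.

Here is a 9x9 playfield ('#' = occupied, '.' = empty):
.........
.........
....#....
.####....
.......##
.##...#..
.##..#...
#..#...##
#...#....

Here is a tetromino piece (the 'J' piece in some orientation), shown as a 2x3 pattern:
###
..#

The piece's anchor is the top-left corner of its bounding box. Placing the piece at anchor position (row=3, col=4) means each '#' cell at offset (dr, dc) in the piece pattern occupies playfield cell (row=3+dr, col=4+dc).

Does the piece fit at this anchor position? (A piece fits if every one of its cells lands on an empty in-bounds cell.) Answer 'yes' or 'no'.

Answer: no

Derivation:
Check each piece cell at anchor (3, 4):
  offset (0,0) -> (3,4): occupied ('#') -> FAIL
  offset (0,1) -> (3,5): empty -> OK
  offset (0,2) -> (3,6): empty -> OK
  offset (1,2) -> (4,6): empty -> OK
All cells valid: no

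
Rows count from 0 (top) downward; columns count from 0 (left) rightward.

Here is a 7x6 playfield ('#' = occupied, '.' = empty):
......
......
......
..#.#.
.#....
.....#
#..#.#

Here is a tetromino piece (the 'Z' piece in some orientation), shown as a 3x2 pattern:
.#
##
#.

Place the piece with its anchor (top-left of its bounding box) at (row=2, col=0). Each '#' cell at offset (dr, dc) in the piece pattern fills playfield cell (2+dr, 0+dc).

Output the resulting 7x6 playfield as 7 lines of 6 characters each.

Fill (2+0,0+1) = (2,1)
Fill (2+1,0+0) = (3,0)
Fill (2+1,0+1) = (3,1)
Fill (2+2,0+0) = (4,0)

Answer: ......
......
.#....
###.#.
##....
.....#
#..#.#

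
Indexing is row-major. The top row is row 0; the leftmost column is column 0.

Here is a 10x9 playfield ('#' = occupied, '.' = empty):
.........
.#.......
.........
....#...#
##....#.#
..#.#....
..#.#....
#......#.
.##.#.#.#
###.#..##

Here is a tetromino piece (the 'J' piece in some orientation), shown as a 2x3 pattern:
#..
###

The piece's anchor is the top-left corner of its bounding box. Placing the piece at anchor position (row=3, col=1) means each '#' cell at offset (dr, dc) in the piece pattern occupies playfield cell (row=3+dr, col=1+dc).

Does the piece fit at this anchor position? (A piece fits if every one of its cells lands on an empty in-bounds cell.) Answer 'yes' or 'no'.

Answer: no

Derivation:
Check each piece cell at anchor (3, 1):
  offset (0,0) -> (3,1): empty -> OK
  offset (1,0) -> (4,1): occupied ('#') -> FAIL
  offset (1,1) -> (4,2): empty -> OK
  offset (1,2) -> (4,3): empty -> OK
All cells valid: no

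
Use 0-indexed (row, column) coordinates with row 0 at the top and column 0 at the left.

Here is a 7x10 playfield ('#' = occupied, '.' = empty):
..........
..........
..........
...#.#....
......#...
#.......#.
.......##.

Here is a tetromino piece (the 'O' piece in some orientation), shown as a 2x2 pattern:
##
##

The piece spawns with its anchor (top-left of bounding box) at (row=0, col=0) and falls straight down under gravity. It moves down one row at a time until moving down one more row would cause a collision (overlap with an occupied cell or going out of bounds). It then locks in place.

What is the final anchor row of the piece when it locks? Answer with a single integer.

Answer: 3

Derivation:
Spawn at (row=0, col=0). Try each row:
  row 0: fits
  row 1: fits
  row 2: fits
  row 3: fits
  row 4: blocked -> lock at row 3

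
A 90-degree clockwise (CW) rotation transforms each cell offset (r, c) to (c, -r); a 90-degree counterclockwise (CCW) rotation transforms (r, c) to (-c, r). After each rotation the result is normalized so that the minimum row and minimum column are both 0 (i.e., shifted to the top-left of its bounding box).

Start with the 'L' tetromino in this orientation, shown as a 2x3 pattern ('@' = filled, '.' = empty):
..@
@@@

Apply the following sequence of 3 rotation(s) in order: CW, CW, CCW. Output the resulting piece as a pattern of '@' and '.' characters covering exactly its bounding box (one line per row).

Start:
..@
@@@
After rotation 1 (CW):
@.
@.
@@
After rotation 2 (CW):
@@@
@..
After rotation 3 (CCW):
@.
@.
@@

Answer: @.
@.
@@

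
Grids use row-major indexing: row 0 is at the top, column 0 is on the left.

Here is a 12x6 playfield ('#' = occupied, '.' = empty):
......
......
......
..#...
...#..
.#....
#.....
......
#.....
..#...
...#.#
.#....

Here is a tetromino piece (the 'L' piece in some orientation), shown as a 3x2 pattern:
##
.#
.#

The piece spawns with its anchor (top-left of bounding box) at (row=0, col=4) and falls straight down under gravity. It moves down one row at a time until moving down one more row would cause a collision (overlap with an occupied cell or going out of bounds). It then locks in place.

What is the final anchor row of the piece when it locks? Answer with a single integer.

Answer: 7

Derivation:
Spawn at (row=0, col=4). Try each row:
  row 0: fits
  row 1: fits
  row 2: fits
  row 3: fits
  row 4: fits
  row 5: fits
  row 6: fits
  row 7: fits
  row 8: blocked -> lock at row 7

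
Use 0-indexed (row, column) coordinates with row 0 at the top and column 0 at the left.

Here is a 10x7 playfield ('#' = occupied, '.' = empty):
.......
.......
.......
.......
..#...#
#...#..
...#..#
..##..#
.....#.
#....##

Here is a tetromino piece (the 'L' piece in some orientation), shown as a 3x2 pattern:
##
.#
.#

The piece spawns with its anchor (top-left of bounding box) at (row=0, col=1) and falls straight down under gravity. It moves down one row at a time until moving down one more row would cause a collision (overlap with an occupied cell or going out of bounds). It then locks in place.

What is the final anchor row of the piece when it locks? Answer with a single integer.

Answer: 1

Derivation:
Spawn at (row=0, col=1). Try each row:
  row 0: fits
  row 1: fits
  row 2: blocked -> lock at row 1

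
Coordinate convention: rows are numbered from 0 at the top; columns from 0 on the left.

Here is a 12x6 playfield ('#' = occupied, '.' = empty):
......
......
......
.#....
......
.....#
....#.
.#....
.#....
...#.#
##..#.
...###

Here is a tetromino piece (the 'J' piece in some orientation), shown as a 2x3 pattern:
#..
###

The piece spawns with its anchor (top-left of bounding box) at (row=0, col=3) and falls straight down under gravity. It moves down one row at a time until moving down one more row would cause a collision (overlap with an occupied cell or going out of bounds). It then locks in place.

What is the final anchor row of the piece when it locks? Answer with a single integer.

Spawn at (row=0, col=3). Try each row:
  row 0: fits
  row 1: fits
  row 2: fits
  row 3: fits
  row 4: blocked -> lock at row 3

Answer: 3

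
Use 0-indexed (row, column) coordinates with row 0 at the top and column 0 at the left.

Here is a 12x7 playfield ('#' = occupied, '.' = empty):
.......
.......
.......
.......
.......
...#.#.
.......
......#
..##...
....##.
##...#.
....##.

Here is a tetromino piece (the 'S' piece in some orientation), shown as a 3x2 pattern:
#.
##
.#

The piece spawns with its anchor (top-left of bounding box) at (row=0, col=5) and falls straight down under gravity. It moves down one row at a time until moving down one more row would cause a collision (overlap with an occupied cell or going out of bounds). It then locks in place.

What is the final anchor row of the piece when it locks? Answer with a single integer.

Answer: 3

Derivation:
Spawn at (row=0, col=5). Try each row:
  row 0: fits
  row 1: fits
  row 2: fits
  row 3: fits
  row 4: blocked -> lock at row 3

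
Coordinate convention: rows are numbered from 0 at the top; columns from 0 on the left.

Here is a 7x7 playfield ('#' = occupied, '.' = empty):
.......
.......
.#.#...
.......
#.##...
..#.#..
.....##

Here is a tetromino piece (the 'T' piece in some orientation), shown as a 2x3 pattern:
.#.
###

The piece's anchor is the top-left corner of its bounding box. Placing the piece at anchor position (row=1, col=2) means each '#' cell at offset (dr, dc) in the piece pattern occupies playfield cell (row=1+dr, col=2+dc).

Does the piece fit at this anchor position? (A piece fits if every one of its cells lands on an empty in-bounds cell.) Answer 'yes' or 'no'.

Check each piece cell at anchor (1, 2):
  offset (0,1) -> (1,3): empty -> OK
  offset (1,0) -> (2,2): empty -> OK
  offset (1,1) -> (2,3): occupied ('#') -> FAIL
  offset (1,2) -> (2,4): empty -> OK
All cells valid: no

Answer: no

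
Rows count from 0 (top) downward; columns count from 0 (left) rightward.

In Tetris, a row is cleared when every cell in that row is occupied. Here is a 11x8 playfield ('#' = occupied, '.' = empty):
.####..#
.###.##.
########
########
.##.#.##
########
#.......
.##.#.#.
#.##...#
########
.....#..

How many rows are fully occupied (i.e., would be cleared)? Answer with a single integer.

Check each row:
  row 0: 3 empty cells -> not full
  row 1: 3 empty cells -> not full
  row 2: 0 empty cells -> FULL (clear)
  row 3: 0 empty cells -> FULL (clear)
  row 4: 3 empty cells -> not full
  row 5: 0 empty cells -> FULL (clear)
  row 6: 7 empty cells -> not full
  row 7: 4 empty cells -> not full
  row 8: 4 empty cells -> not full
  row 9: 0 empty cells -> FULL (clear)
  row 10: 7 empty cells -> not full
Total rows cleared: 4

Answer: 4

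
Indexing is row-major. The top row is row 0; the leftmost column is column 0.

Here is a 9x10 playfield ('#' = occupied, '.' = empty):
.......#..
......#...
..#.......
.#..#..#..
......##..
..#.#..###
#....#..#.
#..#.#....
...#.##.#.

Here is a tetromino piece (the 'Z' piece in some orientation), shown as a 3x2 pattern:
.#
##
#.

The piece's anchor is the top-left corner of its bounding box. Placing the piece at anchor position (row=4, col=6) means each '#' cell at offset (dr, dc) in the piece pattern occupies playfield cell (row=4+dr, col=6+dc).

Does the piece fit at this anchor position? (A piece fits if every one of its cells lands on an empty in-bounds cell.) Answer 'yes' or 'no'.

Answer: no

Derivation:
Check each piece cell at anchor (4, 6):
  offset (0,1) -> (4,7): occupied ('#') -> FAIL
  offset (1,0) -> (5,6): empty -> OK
  offset (1,1) -> (5,7): occupied ('#') -> FAIL
  offset (2,0) -> (6,6): empty -> OK
All cells valid: no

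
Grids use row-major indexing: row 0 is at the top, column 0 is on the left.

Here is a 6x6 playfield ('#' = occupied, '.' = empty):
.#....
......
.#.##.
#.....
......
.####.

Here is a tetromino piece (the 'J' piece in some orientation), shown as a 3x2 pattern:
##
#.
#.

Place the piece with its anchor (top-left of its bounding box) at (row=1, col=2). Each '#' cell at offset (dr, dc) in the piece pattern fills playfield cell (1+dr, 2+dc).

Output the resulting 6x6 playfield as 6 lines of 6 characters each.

Answer: .#....
..##..
.####.
#.#...
......
.####.

Derivation:
Fill (1+0,2+0) = (1,2)
Fill (1+0,2+1) = (1,3)
Fill (1+1,2+0) = (2,2)
Fill (1+2,2+0) = (3,2)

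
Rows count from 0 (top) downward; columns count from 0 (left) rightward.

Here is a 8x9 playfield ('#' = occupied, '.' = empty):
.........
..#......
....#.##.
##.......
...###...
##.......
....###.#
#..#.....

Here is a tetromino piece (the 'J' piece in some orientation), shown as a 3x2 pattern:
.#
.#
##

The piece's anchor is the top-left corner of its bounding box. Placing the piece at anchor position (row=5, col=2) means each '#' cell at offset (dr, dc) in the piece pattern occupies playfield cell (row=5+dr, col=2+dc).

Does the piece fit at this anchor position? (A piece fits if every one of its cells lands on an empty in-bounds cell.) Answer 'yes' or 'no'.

Check each piece cell at anchor (5, 2):
  offset (0,1) -> (5,3): empty -> OK
  offset (1,1) -> (6,3): empty -> OK
  offset (2,0) -> (7,2): empty -> OK
  offset (2,1) -> (7,3): occupied ('#') -> FAIL
All cells valid: no

Answer: no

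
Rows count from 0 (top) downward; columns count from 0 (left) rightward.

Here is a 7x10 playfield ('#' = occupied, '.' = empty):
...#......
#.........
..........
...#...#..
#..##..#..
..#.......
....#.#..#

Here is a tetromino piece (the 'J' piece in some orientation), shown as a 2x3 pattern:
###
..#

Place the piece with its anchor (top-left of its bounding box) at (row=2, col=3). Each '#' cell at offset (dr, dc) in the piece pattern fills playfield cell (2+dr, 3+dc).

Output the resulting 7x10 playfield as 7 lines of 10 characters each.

Answer: ...#......
#.........
...###....
...#.#.#..
#..##..#..
..#.......
....#.#..#

Derivation:
Fill (2+0,3+0) = (2,3)
Fill (2+0,3+1) = (2,4)
Fill (2+0,3+2) = (2,5)
Fill (2+1,3+2) = (3,5)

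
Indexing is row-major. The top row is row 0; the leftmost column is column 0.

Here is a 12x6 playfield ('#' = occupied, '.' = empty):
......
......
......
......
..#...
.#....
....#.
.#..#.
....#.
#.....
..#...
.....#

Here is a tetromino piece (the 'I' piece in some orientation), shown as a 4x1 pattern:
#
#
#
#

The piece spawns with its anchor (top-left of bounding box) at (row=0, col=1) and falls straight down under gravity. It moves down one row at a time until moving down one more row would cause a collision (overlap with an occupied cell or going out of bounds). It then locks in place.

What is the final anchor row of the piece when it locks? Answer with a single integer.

Spawn at (row=0, col=1). Try each row:
  row 0: fits
  row 1: fits
  row 2: blocked -> lock at row 1

Answer: 1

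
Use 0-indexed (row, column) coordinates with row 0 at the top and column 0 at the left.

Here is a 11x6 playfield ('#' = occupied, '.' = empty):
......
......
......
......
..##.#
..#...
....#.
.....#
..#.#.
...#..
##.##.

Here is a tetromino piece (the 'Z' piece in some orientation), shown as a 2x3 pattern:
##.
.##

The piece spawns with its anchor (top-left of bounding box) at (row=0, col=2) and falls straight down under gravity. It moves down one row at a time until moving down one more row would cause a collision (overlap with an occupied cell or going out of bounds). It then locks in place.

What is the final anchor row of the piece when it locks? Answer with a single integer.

Spawn at (row=0, col=2). Try each row:
  row 0: fits
  row 1: fits
  row 2: fits
  row 3: blocked -> lock at row 2

Answer: 2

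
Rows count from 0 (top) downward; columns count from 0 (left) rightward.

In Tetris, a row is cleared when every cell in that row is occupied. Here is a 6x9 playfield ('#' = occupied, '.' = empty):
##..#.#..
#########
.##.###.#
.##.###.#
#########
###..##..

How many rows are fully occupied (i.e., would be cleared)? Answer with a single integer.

Answer: 2

Derivation:
Check each row:
  row 0: 5 empty cells -> not full
  row 1: 0 empty cells -> FULL (clear)
  row 2: 3 empty cells -> not full
  row 3: 3 empty cells -> not full
  row 4: 0 empty cells -> FULL (clear)
  row 5: 4 empty cells -> not full
Total rows cleared: 2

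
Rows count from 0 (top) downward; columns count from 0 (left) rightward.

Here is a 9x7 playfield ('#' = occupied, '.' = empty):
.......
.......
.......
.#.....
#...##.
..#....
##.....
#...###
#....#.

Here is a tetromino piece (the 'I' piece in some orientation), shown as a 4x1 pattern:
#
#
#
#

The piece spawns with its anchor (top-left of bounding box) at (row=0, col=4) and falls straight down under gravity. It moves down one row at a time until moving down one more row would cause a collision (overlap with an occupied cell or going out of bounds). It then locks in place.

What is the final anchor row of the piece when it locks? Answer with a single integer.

Spawn at (row=0, col=4). Try each row:
  row 0: fits
  row 1: blocked -> lock at row 0

Answer: 0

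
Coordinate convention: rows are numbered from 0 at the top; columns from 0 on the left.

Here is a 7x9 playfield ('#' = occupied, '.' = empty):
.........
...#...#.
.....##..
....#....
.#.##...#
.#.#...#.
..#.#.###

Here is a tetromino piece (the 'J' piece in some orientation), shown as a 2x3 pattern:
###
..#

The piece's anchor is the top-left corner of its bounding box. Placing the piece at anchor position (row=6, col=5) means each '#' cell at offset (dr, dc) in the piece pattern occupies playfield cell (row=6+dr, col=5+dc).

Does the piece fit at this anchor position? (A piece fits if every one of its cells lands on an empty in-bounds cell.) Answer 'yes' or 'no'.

Answer: no

Derivation:
Check each piece cell at anchor (6, 5):
  offset (0,0) -> (6,5): empty -> OK
  offset (0,1) -> (6,6): occupied ('#') -> FAIL
  offset (0,2) -> (6,7): occupied ('#') -> FAIL
  offset (1,2) -> (7,7): out of bounds -> FAIL
All cells valid: no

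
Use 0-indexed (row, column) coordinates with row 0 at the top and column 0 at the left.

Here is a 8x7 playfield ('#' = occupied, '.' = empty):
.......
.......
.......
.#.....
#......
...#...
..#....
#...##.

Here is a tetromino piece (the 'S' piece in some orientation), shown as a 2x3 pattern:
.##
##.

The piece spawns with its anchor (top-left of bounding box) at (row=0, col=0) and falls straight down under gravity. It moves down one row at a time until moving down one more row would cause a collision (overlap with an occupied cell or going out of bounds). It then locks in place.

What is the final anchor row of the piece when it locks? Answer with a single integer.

Spawn at (row=0, col=0). Try each row:
  row 0: fits
  row 1: fits
  row 2: blocked -> lock at row 1

Answer: 1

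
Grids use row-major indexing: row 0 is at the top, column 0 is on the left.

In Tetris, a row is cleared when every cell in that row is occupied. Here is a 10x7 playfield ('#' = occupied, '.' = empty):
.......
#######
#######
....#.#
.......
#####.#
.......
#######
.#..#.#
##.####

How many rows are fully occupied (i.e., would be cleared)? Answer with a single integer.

Check each row:
  row 0: 7 empty cells -> not full
  row 1: 0 empty cells -> FULL (clear)
  row 2: 0 empty cells -> FULL (clear)
  row 3: 5 empty cells -> not full
  row 4: 7 empty cells -> not full
  row 5: 1 empty cell -> not full
  row 6: 7 empty cells -> not full
  row 7: 0 empty cells -> FULL (clear)
  row 8: 4 empty cells -> not full
  row 9: 1 empty cell -> not full
Total rows cleared: 3

Answer: 3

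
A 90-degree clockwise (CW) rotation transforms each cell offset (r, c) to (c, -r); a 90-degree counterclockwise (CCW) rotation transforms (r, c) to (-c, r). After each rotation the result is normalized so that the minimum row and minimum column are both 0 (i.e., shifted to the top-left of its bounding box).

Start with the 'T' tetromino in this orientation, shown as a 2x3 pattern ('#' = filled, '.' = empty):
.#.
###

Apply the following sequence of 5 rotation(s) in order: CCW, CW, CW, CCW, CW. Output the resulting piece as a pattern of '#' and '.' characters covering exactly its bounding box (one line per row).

Answer: #.
##
#.

Derivation:
Start:
.#.
###
After rotation 1 (CCW):
.#
##
.#
After rotation 2 (CW):
.#.
###
After rotation 3 (CW):
#.
##
#.
After rotation 4 (CCW):
.#.
###
After rotation 5 (CW):
#.
##
#.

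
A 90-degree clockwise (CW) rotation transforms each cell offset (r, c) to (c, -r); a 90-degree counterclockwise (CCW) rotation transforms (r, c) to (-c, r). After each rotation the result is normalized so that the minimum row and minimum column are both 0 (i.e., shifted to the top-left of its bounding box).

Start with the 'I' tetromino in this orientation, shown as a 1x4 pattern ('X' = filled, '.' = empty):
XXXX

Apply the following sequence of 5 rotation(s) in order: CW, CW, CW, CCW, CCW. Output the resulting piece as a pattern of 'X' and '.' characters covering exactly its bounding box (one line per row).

Answer: X
X
X
X

Derivation:
Start:
XXXX
After rotation 1 (CW):
X
X
X
X
After rotation 2 (CW):
XXXX
After rotation 3 (CW):
X
X
X
X
After rotation 4 (CCW):
XXXX
After rotation 5 (CCW):
X
X
X
X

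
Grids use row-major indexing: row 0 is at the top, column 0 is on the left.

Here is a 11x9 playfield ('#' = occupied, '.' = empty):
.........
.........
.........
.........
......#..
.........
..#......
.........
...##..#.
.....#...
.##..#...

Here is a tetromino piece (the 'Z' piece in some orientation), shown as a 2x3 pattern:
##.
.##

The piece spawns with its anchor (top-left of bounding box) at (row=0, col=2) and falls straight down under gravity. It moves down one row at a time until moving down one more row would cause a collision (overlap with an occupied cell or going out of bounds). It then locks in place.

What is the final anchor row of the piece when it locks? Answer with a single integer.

Spawn at (row=0, col=2). Try each row:
  row 0: fits
  row 1: fits
  row 2: fits
  row 3: fits
  row 4: fits
  row 5: fits
  row 6: blocked -> lock at row 5

Answer: 5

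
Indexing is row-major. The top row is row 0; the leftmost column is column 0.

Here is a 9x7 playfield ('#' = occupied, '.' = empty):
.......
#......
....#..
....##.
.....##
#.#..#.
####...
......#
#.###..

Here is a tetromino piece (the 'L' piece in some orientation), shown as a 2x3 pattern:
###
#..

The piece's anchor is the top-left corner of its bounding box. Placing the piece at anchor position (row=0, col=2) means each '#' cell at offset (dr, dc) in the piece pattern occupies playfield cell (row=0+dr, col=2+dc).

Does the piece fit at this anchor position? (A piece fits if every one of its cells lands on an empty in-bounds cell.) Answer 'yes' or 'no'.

Answer: yes

Derivation:
Check each piece cell at anchor (0, 2):
  offset (0,0) -> (0,2): empty -> OK
  offset (0,1) -> (0,3): empty -> OK
  offset (0,2) -> (0,4): empty -> OK
  offset (1,0) -> (1,2): empty -> OK
All cells valid: yes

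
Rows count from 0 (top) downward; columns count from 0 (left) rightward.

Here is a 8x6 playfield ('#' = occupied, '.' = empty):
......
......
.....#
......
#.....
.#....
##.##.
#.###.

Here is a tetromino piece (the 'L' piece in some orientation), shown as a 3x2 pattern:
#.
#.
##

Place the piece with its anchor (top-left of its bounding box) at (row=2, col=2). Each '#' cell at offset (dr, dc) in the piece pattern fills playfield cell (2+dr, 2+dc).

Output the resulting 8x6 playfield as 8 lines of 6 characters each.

Fill (2+0,2+0) = (2,2)
Fill (2+1,2+0) = (3,2)
Fill (2+2,2+0) = (4,2)
Fill (2+2,2+1) = (4,3)

Answer: ......
......
..#..#
..#...
#.##..
.#....
##.##.
#.###.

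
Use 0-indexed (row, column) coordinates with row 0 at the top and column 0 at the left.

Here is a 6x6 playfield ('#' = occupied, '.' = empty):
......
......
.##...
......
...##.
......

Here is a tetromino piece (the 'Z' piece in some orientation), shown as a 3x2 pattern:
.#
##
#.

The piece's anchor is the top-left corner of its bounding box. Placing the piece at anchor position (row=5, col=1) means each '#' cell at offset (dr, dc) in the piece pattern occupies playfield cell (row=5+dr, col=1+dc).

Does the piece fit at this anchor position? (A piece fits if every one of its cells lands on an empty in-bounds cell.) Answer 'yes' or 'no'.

Check each piece cell at anchor (5, 1):
  offset (0,1) -> (5,2): empty -> OK
  offset (1,0) -> (6,1): out of bounds -> FAIL
  offset (1,1) -> (6,2): out of bounds -> FAIL
  offset (2,0) -> (7,1): out of bounds -> FAIL
All cells valid: no

Answer: no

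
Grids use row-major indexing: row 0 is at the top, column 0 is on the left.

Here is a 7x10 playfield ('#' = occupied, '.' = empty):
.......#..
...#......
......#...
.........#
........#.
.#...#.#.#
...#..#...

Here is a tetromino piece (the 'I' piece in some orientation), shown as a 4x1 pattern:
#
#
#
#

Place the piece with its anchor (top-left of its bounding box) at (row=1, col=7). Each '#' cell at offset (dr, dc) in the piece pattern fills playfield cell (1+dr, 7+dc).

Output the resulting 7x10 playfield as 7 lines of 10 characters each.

Fill (1+0,7+0) = (1,7)
Fill (1+1,7+0) = (2,7)
Fill (1+2,7+0) = (3,7)
Fill (1+3,7+0) = (4,7)

Answer: .......#..
...#...#..
......##..
.......#.#
.......##.
.#...#.#.#
...#..#...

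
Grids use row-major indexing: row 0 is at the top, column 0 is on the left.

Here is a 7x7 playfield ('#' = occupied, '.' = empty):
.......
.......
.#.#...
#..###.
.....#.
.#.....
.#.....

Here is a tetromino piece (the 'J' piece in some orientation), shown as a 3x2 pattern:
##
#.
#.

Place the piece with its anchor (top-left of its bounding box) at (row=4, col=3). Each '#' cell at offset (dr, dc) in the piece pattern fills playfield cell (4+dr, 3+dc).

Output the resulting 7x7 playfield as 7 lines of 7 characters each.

Fill (4+0,3+0) = (4,3)
Fill (4+0,3+1) = (4,4)
Fill (4+1,3+0) = (5,3)
Fill (4+2,3+0) = (6,3)

Answer: .......
.......
.#.#...
#..###.
...###.
.#.#...
.#.#...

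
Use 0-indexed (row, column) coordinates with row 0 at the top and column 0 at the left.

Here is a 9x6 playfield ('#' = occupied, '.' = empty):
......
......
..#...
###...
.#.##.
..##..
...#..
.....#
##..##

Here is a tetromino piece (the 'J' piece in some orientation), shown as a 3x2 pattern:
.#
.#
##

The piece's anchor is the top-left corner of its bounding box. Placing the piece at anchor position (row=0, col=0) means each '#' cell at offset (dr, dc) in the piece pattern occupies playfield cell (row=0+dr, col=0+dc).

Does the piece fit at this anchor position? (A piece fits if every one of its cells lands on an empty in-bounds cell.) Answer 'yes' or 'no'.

Answer: yes

Derivation:
Check each piece cell at anchor (0, 0):
  offset (0,1) -> (0,1): empty -> OK
  offset (1,1) -> (1,1): empty -> OK
  offset (2,0) -> (2,0): empty -> OK
  offset (2,1) -> (2,1): empty -> OK
All cells valid: yes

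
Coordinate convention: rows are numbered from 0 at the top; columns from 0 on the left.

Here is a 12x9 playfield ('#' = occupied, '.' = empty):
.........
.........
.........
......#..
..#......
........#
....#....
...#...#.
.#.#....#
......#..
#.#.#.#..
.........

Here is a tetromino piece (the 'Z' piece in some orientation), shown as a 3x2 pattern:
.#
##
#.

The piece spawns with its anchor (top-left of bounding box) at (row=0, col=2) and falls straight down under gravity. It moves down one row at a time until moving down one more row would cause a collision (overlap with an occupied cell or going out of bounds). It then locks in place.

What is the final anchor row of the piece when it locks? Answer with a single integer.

Spawn at (row=0, col=2). Try each row:
  row 0: fits
  row 1: fits
  row 2: blocked -> lock at row 1

Answer: 1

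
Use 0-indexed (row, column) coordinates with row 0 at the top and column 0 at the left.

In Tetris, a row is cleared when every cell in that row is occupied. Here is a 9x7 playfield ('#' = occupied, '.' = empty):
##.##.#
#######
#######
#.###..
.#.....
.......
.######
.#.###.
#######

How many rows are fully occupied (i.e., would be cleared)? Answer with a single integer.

Answer: 3

Derivation:
Check each row:
  row 0: 2 empty cells -> not full
  row 1: 0 empty cells -> FULL (clear)
  row 2: 0 empty cells -> FULL (clear)
  row 3: 3 empty cells -> not full
  row 4: 6 empty cells -> not full
  row 5: 7 empty cells -> not full
  row 6: 1 empty cell -> not full
  row 7: 3 empty cells -> not full
  row 8: 0 empty cells -> FULL (clear)
Total rows cleared: 3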